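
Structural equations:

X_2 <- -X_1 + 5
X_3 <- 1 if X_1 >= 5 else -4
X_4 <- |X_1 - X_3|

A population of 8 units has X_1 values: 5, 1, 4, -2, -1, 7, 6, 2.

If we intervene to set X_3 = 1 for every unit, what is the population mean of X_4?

3

Every unit gets X_3=1 under the intervention. X_4 values become 4, 0, 3, 3, 2, 6, 5, 1; E[X_4|do(X_3=1)] = 3.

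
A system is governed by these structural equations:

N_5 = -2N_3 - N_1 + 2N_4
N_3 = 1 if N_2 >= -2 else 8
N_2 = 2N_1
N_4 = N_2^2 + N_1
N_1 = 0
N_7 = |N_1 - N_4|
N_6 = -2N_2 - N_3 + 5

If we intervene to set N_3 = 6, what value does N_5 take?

-12

do(N_3=6) replaces the equation N_3 = 1 if N_2 >= -2 else 8 with the constant N_3 = 6.
N_2 = 2N_1  [with N_1=0]  = 0
N_4 = N_2^2 + N_1  [with N_2=0, N_1=0]  = 0
N_5 = -2N_3 - N_1 + 2N_4  [with N_3=6, N_1=0, N_4=0]  = -12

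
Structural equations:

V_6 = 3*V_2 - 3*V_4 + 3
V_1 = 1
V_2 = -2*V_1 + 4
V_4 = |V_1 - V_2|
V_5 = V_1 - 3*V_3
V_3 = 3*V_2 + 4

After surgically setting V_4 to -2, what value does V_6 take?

Under do(V_4=-2), the mechanism V_4 = |V_1 - V_2| is discarded; V_4 is fixed at -2.
V_2 = -2*V_1 + 4  [with V_1=1]  = 2
V_6 = 3*V_2 - 3*V_4 + 3  [with V_2=2, V_4=-2]  = 15

15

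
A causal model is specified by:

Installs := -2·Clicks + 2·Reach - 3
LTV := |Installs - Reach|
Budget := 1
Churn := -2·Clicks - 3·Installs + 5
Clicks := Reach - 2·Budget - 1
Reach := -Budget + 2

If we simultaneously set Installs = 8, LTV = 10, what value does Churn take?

Setting Installs = 8, LTV = 10 by intervention discards those variables' equations.
Reach = -Budget + 2  [with Budget=1]  = 1
Clicks = Reach - 2·Budget - 1  [with Reach=1, Budget=1]  = -2
Churn = -2·Clicks - 3·Installs + 5  [with Clicks=-2, Installs=8]  = -15

-15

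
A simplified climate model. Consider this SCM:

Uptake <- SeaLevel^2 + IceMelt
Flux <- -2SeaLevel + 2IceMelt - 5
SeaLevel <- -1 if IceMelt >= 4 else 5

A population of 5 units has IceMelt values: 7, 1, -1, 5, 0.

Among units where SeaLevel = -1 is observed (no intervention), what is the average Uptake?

Conditioning on SeaLevel=-1 selects the 2 unit(s) with IceMelt ∈ {7, 5}. Their Uptake values: 8, 6. Mean = 7.

7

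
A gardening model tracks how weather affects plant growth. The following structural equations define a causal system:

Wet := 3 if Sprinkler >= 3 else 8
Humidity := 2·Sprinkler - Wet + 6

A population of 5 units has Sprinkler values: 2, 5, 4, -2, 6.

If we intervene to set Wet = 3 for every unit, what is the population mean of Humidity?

9

Under do(Wet=3), Wet's equation is replaced by Wet=3 for every unit. Per-unit Humidity: 7, 13, 11, -1, 15. Mean = 9.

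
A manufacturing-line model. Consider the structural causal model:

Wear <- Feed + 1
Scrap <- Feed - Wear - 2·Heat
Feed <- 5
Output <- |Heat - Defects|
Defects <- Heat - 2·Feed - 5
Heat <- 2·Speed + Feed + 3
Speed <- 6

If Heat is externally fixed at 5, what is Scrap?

-11

The intervention breaks the incoming arrows to Heat: Heat <- 2·Speed + Feed + 3 no longer applies, and Heat = 5.
Wear = Feed + 1  [with Feed=5]  = 6
Scrap = Feed - Wear - 2·Heat  [with Feed=5, Wear=6, Heat=5]  = -11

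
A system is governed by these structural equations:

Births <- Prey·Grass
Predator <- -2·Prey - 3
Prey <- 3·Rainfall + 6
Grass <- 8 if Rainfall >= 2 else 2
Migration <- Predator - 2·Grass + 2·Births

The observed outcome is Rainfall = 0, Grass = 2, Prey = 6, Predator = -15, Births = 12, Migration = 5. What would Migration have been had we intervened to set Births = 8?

-3

The intervention breaks the incoming arrows to Births: Births <- Prey·Grass no longer applies, and Births = 8.
Grass = 8 if Rainfall >= 2 else 2  [with Rainfall=0]  = 2
Prey = 3·Rainfall + 6  [with Rainfall=0]  = 6
Predator = -2·Prey - 3  [with Prey=6]  = -15
Migration = Predator - 2·Grass + 2·Births  [with Predator=-15, Grass=2, Births=8]  = -3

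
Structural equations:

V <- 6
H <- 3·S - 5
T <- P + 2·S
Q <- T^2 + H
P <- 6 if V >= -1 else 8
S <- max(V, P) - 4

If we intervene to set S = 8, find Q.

503

The intervention breaks the incoming arrows to S: S <- max(V, P) - 4 no longer applies, and S = 8.
P = 6 if V >= -1 else 8  [with V=6]  = 6
H = 3·S - 5  [with S=8]  = 19
T = P + 2·S  [with P=6, S=8]  = 22
Q = T^2 + H  [with T=22, H=19]  = 503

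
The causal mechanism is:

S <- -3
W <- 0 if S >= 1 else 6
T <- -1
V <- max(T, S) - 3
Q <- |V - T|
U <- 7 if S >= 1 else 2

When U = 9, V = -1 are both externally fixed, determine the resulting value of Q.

0

The joint intervention fixes U = 9, V = -1, removing each variable's own equation.
Q = |V - T|  [with V=-1, T=-1]  = 0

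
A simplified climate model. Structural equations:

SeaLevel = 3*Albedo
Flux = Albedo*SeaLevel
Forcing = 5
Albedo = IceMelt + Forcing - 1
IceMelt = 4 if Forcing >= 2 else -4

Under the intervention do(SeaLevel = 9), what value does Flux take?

72

Intervening sets SeaLevel = 9 and removes its equation (SeaLevel = 3*Albedo).
IceMelt = 4 if Forcing >= 2 else -4  [with Forcing=5]  = 4
Albedo = IceMelt + Forcing - 1  [with IceMelt=4, Forcing=5]  = 8
Flux = Albedo*SeaLevel  [with Albedo=8, SeaLevel=9]  = 72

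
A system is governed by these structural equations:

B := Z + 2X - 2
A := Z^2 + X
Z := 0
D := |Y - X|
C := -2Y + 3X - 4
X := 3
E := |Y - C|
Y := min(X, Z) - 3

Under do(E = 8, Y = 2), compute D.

The joint intervention fixes E = 8, Y = 2, removing each variable's own equation.
D = |Y - X|  [with Y=2, X=3]  = 1

1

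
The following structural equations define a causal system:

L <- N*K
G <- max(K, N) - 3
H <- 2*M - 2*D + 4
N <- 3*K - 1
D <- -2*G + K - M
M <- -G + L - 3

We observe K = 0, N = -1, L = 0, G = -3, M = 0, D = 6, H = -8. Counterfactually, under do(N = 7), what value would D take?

Under do(N=7), the mechanism N <- 3*K - 1 is discarded; N is fixed at 7.
L = N*K  [with N=7, K=0]  = 0
G = max(K, N) - 3  [with K=0, N=7]  = 4
M = -G + L - 3  [with G=4, L=0]  = -7
D = -2*G + K - M  [with G=4, K=0, M=-7]  = -1

-1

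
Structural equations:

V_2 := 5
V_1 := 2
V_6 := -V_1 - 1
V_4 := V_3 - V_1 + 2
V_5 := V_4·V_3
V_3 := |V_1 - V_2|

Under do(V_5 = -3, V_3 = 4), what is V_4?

4

Under do(V_5 = -3, V_3 = 4), each intervened variable's structural equation is replaced by its fixed value.
V_4 = V_3 - V_1 + 2  [with V_3=4, V_1=2]  = 4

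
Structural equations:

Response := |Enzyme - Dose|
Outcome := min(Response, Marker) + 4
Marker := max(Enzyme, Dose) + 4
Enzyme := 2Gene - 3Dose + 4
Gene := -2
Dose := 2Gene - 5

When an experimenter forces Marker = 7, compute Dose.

The intervention breaks the incoming arrows to Marker: Marker := max(Enzyme, Dose) + 4 no longer applies, and Marker = 7.
Since Dose is not a descendant of the intervened variable, it is unaffected.
Dose = 2Gene - 5  [with Gene=-2]  = -9

-9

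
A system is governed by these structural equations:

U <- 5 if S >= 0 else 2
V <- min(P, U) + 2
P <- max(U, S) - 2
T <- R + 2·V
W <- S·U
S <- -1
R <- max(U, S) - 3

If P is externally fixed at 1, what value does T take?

5

The intervention breaks the incoming arrows to P: P <- max(U, S) - 2 no longer applies, and P = 1.
U = 5 if S >= 0 else 2  [with S=-1]  = 2
R = max(U, S) - 3  [with U=2, S=-1]  = -1
V = min(P, U) + 2  [with P=1, U=2]  = 3
T = R + 2·V  [with R=-1, V=3]  = 5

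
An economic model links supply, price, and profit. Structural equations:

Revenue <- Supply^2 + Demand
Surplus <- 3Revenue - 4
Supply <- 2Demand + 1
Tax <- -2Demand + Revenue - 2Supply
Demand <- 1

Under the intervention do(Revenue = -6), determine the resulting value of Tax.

-14

The intervention breaks the incoming arrows to Revenue: Revenue <- Supply^2 + Demand no longer applies, and Revenue = -6.
Supply = 2Demand + 1  [with Demand=1]  = 3
Tax = -2Demand + Revenue - 2Supply  [with Demand=1, Revenue=-6, Supply=3]  = -14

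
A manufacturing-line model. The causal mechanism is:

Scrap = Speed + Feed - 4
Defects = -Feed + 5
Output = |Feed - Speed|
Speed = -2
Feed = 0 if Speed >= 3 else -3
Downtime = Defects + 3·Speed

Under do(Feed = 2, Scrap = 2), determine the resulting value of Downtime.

The joint intervention fixes Feed = 2, Scrap = 2, removing each variable's own equation.
Defects = -Feed + 5  [with Feed=2]  = 3
Downtime = Defects + 3·Speed  [with Defects=3, Speed=-2]  = -3

-3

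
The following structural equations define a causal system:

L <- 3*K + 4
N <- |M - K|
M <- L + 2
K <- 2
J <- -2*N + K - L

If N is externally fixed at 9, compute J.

-26

Intervening sets N = 9 and removes its equation (N <- |M - K|).
L = 3*K + 4  [with K=2]  = 10
J = -2*N + K - L  [with N=9, K=2, L=10]  = -26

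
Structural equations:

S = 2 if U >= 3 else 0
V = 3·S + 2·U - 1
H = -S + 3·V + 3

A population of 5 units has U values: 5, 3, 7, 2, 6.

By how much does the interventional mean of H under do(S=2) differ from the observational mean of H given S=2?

The intervention sets S=2 in all 5 units regardless of U. Recomputing H per unit gives 46, 34, 58, 28, 52; average 43.6.
E[H|S=2] averages over only the 4 units with S=2 (U = 5, 3, 7, 6): H = 46, 34, 58, 52, mean 47.5.
Difference = 43.6 − 47.5 = -3.9.

-3.9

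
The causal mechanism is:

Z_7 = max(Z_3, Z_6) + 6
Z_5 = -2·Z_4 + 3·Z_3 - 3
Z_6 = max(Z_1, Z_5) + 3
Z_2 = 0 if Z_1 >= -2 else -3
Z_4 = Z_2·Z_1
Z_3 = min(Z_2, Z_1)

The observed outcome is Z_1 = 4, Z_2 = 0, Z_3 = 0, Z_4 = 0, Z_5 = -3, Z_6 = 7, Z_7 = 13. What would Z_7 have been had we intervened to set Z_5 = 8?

Under do(Z_5=8), the mechanism Z_5 = -2·Z_4 + 3·Z_3 - 3 is discarded; Z_5 is fixed at 8.
Z_2 = 0 if Z_1 >= -2 else -3  [with Z_1=4]  = 0
Z_3 = min(Z_2, Z_1)  [with Z_2=0, Z_1=4]  = 0
Z_6 = max(Z_1, Z_5) + 3  [with Z_1=4, Z_5=8]  = 11
Z_7 = max(Z_3, Z_6) + 6  [with Z_3=0, Z_6=11]  = 17

17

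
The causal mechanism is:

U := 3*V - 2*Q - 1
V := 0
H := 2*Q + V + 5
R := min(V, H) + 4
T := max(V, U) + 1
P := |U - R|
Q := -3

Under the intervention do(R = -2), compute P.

7

Under do(R=-2), the mechanism R := min(V, H) + 4 is discarded; R is fixed at -2.
U = 3*V - 2*Q - 1  [with V=0, Q=-3]  = 5
P = |U - R|  [with U=5, R=-2]  = 7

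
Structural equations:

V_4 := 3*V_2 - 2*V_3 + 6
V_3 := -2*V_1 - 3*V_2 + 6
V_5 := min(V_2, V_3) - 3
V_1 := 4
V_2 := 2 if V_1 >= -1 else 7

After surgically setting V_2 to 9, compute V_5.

do(V_2=9) replaces the equation V_2 := 2 if V_1 >= -1 else 7 with the constant V_2 = 9.
V_3 = -2*V_1 - 3*V_2 + 6  [with V_1=4, V_2=9]  = -29
V_5 = min(V_2, V_3) - 3  [with V_2=9, V_3=-29]  = -32

-32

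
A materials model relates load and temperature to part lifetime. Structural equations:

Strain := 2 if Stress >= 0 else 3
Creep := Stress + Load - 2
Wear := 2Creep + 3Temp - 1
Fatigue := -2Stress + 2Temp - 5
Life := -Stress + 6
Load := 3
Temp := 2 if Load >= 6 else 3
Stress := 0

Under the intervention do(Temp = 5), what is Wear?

Under do(Temp=5), the mechanism Temp := 2 if Load >= 6 else 3 is discarded; Temp is fixed at 5.
Creep = Stress + Load - 2  [with Stress=0, Load=3]  = 1
Wear = 2Creep + 3Temp - 1  [with Creep=1, Temp=5]  = 16

16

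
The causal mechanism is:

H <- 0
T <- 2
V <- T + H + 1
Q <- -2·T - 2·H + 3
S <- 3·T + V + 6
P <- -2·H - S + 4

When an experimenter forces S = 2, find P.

2

The intervention breaks the incoming arrows to S: S <- 3·T + V + 6 no longer applies, and S = 2.
P = -2·H - S + 4  [with H=0, S=2]  = 2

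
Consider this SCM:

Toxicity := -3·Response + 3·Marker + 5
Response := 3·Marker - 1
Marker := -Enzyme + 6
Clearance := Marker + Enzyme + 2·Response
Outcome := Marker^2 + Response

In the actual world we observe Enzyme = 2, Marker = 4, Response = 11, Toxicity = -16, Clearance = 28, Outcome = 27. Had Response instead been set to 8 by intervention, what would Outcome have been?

24

The intervention breaks the incoming arrows to Response: Response := 3·Marker - 1 no longer applies, and Response = 8.
Marker = -Enzyme + 6  [with Enzyme=2]  = 4
Outcome = Marker^2 + Response  [with Marker=4, Response=8]  = 24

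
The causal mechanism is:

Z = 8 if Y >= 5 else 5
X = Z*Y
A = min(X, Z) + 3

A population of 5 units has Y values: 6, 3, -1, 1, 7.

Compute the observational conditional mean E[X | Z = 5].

Conditioning on Z=5 selects the 3 unit(s) with Y ∈ {3, -1, 1}. Their X values: 15, -5, 5. Mean = 5.

5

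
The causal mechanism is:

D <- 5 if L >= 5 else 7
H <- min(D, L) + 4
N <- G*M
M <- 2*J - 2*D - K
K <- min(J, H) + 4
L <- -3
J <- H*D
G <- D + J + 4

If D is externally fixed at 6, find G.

16

do(D=6) replaces the equation D <- 5 if L >= 5 else 7 with the constant D = 6.
H = min(D, L) + 4  [with D=6, L=-3]  = 1
J = H*D  [with H=1, D=6]  = 6
G = D + J + 4  [with D=6, J=6]  = 16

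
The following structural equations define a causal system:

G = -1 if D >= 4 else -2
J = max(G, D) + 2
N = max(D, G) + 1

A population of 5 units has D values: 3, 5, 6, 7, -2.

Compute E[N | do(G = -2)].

Every unit gets G=-2 under the intervention. N values become 4, 6, 7, 8, -1; E[N|do(G=-2)] = 4.8.

4.8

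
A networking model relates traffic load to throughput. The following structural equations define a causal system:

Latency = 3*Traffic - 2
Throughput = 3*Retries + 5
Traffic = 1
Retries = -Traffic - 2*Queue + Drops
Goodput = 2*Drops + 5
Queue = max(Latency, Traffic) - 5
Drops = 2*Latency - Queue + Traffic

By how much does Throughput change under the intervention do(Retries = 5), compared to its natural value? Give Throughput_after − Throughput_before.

-27

The intervention breaks the incoming arrows to Retries: Retries = -Traffic - 2*Queue + Drops no longer applies, and Retries = 5.
Throughput = 3*Retries + 5  [with Retries=5]  = 20
Without intervention: Latency = 3*Traffic - 2  [with Traffic=1]  = 1; Queue = max(Latency, Traffic) - 5  [with Latency=1, Traffic=1]  = -4; Drops = 2*Latency - Queue + Traffic  [with Latency=1, Queue=-4, Traffic=1]  = 7; Retries = -Traffic - 2*Queue + Drops  [with Traffic=1, Queue=-4, Drops=7]  = 14; Throughput = 3*Retries + 5  [with Retries=14]  = 47.
Change = 20 − 47 = -27.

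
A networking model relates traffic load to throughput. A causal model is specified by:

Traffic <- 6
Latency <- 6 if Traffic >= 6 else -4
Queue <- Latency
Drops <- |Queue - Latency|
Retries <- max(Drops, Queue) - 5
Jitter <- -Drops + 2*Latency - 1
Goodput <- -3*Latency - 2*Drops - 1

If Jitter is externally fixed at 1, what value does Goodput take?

Intervening sets Jitter = 1 and removes its equation (Jitter <- -Drops + 2*Latency - 1).
No directed path runs from Jitter to Goodput, so Goodput keeps its natural value.
Latency = 6 if Traffic >= 6 else -4  [with Traffic=6]  = 6
Queue = Latency  [with Latency=6]  = 6
Drops = |Queue - Latency|  [with Queue=6, Latency=6]  = 0
Goodput = -3*Latency - 2*Drops - 1  [with Latency=6, Drops=0]  = -19

-19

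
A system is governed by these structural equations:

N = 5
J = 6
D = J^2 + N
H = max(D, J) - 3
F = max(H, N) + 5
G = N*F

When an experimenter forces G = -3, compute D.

do(G=-3) replaces the equation G = N*F with the constant G = -3.
D is not downstream of the intervention, so its value is determined by the original equations.
D = J^2 + N  [with J=6, N=5]  = 41

41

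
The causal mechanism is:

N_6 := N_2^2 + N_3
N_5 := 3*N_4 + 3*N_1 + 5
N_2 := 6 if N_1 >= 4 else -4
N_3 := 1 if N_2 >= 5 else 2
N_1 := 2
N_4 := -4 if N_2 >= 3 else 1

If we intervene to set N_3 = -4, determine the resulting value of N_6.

12

The intervention breaks the incoming arrows to N_3: N_3 := 1 if N_2 >= 5 else 2 no longer applies, and N_3 = -4.
N_2 = 6 if N_1 >= 4 else -4  [with N_1=2]  = -4
N_6 = N_2^2 + N_3  [with N_2=-4, N_3=-4]  = 12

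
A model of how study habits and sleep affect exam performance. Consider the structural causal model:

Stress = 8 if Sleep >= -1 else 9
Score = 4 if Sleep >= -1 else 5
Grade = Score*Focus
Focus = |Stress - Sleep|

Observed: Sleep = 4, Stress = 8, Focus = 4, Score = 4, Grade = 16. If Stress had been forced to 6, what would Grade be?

do(Stress=6) replaces the equation Stress = 8 if Sleep >= -1 else 9 with the constant Stress = 6.
Focus = |Stress - Sleep|  [with Stress=6, Sleep=4]  = 2
Score = 4 if Sleep >= -1 else 5  [with Sleep=4]  = 4
Grade = Score*Focus  [with Score=4, Focus=2]  = 8

8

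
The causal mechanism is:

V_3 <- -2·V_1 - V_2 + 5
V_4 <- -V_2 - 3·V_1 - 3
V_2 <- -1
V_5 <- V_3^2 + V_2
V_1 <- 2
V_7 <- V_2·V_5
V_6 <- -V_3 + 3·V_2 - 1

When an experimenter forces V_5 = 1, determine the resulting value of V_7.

Under do(V_5=1), the mechanism V_5 <- V_3^2 + V_2 is discarded; V_5 is fixed at 1.
V_7 = V_2·V_5  [with V_2=-1, V_5=1]  = -1

-1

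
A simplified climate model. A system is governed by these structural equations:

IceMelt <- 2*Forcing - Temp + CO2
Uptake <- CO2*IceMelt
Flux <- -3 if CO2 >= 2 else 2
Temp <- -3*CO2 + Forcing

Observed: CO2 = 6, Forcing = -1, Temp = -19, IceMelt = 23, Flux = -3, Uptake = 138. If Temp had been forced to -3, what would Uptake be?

The intervention breaks the incoming arrows to Temp: Temp <- -3*CO2 + Forcing no longer applies, and Temp = -3.
IceMelt = 2*Forcing - Temp + CO2  [with Forcing=-1, Temp=-3, CO2=6]  = 7
Uptake = CO2*IceMelt  [with CO2=6, IceMelt=7]  = 42

42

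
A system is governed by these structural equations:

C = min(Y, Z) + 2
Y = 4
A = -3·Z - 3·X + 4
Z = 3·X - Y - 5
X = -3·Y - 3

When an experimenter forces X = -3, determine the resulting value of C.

Under do(X=-3), the mechanism X = -3·Y - 3 is discarded; X is fixed at -3.
Z = 3·X - Y - 5  [with X=-3, Y=4]  = -18
C = min(Y, Z) + 2  [with Y=4, Z=-18]  = -16

-16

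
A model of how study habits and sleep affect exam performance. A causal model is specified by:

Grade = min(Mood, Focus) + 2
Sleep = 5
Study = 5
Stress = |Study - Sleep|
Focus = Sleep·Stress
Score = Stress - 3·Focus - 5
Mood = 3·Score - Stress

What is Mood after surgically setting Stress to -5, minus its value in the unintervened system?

215

The intervention breaks the incoming arrows to Stress: Stress = |Study - Sleep| no longer applies, and Stress = -5.
Focus = Sleep·Stress  [with Sleep=5, Stress=-5]  = -25
Score = Stress - 3·Focus - 5  [with Stress=-5, Focus=-25]  = 65
Mood = 3·Score - Stress  [with Score=65, Stress=-5]  = 200
Without intervention: Stress = |Study - Sleep|  [with Study=5, Sleep=5]  = 0; Focus = Sleep·Stress  [with Sleep=5, Stress=0]  = 0; Score = Stress - 3·Focus - 5  [with Stress=0, Focus=0]  = -5; Mood = 3·Score - Stress  [with Score=-5, Stress=0]  = -15.
Change = 200 − (-15) = 215.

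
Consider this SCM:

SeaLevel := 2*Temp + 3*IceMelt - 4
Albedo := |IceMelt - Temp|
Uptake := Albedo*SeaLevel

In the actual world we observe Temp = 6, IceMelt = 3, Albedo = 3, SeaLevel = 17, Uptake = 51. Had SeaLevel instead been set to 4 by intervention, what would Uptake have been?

Intervening sets SeaLevel = 4 and removes its equation (SeaLevel := 2*Temp + 3*IceMelt - 4).
Albedo = |IceMelt - Temp|  [with IceMelt=3, Temp=6]  = 3
Uptake = Albedo*SeaLevel  [with Albedo=3, SeaLevel=4]  = 12

12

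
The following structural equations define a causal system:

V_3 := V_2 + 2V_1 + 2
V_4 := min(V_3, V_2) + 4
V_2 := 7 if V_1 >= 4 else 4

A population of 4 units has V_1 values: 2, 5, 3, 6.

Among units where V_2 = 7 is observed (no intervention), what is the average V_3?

E[V_3|V_2=7] averages over only the 2 units with V_2=7 (V_1 = 5, 6): V_3 = 19, 21, mean 20.

20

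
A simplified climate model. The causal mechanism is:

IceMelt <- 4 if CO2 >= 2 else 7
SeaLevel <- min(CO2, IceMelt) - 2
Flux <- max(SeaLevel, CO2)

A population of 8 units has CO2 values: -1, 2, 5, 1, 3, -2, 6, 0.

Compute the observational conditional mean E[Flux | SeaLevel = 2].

Conditioning on SeaLevel=2 selects the 2 unit(s) with CO2 ∈ {5, 6}. Their Flux values: 5, 6. Mean = 5.5.

5.5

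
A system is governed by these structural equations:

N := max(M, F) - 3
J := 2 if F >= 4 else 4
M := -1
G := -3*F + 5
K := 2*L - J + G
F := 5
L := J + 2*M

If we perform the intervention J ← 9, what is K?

-5

The intervention breaks the incoming arrows to J: J := 2 if F >= 4 else 4 no longer applies, and J = 9.
L = J + 2*M  [with J=9, M=-1]  = 7
G = -3*F + 5  [with F=5]  = -10
K = 2*L - J + G  [with L=7, J=9, G=-10]  = -5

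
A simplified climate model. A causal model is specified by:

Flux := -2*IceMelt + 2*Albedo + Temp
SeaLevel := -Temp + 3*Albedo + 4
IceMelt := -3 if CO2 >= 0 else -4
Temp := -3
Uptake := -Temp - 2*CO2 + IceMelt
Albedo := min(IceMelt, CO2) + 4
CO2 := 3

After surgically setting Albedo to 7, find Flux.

17

Under do(Albedo=7), the mechanism Albedo := min(IceMelt, CO2) + 4 is discarded; Albedo is fixed at 7.
IceMelt = -3 if CO2 >= 0 else -4  [with CO2=3]  = -3
Flux = -2*IceMelt + 2*Albedo + Temp  [with IceMelt=-3, Albedo=7, Temp=-3]  = 17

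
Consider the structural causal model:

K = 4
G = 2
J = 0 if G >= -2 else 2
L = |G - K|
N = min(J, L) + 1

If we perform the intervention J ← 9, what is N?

Intervening sets J = 9 and removes its equation (J = 0 if G >= -2 else 2).
L = |G - K|  [with G=2, K=4]  = 2
N = min(J, L) + 1  [with J=9, L=2]  = 3

3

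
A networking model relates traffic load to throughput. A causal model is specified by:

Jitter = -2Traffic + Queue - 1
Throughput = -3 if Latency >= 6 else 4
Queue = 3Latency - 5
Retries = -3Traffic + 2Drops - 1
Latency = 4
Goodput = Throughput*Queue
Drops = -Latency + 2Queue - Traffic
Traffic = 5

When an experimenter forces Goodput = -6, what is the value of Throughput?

4

Intervening sets Goodput = -6 and removes its equation (Goodput = Throughput*Queue).
Since Throughput is not a descendant of the intervened variable, it is unaffected.
Throughput = -3 if Latency >= 6 else 4  [with Latency=4]  = 4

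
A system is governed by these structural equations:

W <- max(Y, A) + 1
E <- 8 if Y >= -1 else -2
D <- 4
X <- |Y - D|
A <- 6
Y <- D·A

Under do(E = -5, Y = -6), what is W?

7

Under do(E = -5, Y = -6), each intervened variable's structural equation is replaced by its fixed value.
W = max(Y, A) + 1  [with Y=-6, A=6]  = 7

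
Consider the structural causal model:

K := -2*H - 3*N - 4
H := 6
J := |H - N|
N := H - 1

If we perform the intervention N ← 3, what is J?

Under do(N=3), the mechanism N := H - 1 is discarded; N is fixed at 3.
J = |H - N|  [with H=6, N=3]  = 3

3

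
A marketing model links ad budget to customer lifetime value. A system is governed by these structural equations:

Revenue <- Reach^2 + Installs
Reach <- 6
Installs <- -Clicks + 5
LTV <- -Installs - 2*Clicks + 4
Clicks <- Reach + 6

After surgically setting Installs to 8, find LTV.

do(Installs=8) replaces the equation Installs <- -Clicks + 5 with the constant Installs = 8.
Clicks = Reach + 6  [with Reach=6]  = 12
LTV = -Installs - 2*Clicks + 4  [with Installs=8, Clicks=12]  = -28

-28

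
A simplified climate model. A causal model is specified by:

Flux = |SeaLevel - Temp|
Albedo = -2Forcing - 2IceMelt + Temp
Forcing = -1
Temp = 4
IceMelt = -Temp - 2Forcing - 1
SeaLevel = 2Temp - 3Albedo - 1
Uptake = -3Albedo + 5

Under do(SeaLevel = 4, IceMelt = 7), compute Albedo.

Under do(SeaLevel = 4, IceMelt = 7), each intervened variable's structural equation is replaced by its fixed value.
Albedo = -2Forcing - 2IceMelt + Temp  [with Forcing=-1, IceMelt=7, Temp=4]  = -8

-8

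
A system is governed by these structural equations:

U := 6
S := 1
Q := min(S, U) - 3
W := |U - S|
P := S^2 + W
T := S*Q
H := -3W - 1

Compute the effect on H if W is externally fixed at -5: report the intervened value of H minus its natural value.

30

The intervention breaks the incoming arrows to W: W := |U - S| no longer applies, and W = -5.
H = -3W - 1  [with W=-5]  = 14
Without intervention: W = |U - S|  [with U=6, S=1]  = 5; H = -3W - 1  [with W=5]  = -16.
Change = 14 − (-16) = 30.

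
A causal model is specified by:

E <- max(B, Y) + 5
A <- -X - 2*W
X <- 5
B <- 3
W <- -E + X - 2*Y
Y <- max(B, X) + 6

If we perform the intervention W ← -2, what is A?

The intervention breaks the incoming arrows to W: W <- -E + X - 2*Y no longer applies, and W = -2.
A = -X - 2*W  [with X=5, W=-2]  = -1

-1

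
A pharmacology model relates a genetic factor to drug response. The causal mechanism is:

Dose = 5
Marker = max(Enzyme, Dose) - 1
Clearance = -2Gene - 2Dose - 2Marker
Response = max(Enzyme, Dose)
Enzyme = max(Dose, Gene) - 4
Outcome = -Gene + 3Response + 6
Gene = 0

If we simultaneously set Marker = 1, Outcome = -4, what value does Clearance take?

-12

The joint intervention fixes Marker = 1, Outcome = -4, removing each variable's own equation.
Clearance = -2Gene - 2Dose - 2Marker  [with Gene=0, Dose=5, Marker=1]  = -12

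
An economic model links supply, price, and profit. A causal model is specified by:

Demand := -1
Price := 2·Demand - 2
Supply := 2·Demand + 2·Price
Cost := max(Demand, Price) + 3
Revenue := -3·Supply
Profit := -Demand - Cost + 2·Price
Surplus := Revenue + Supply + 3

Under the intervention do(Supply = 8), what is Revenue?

do(Supply=8) replaces the equation Supply := 2·Demand + 2·Price with the constant Supply = 8.
Revenue = -3·Supply  [with Supply=8]  = -24

-24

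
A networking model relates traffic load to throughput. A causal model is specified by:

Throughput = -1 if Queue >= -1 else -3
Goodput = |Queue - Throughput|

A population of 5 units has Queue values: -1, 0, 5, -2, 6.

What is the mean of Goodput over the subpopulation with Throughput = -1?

Conditioning on Throughput=-1 selects the 4 unit(s) with Queue ∈ {-1, 0, 5, 6}. Their Goodput values: 0, 1, 6, 7. Mean = 3.5.

3.5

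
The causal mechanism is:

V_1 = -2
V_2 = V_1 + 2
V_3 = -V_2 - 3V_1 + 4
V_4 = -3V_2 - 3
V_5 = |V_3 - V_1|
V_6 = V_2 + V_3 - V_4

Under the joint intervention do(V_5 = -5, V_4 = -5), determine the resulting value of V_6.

15

Setting V_5 = -5, V_4 = -5 by intervention discards those variables' equations.
V_2 = V_1 + 2  [with V_1=-2]  = 0
V_3 = -V_2 - 3V_1 + 4  [with V_2=0, V_1=-2]  = 10
V_6 = V_2 + V_3 - V_4  [with V_2=0, V_3=10, V_4=-5]  = 15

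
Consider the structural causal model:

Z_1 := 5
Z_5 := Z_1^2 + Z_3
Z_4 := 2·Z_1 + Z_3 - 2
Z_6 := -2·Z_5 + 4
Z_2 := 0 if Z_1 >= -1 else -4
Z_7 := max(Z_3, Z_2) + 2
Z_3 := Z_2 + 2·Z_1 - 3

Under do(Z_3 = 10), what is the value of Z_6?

-66

The intervention breaks the incoming arrows to Z_3: Z_3 := Z_2 + 2·Z_1 - 3 no longer applies, and Z_3 = 10.
Z_5 = Z_1^2 + Z_3  [with Z_1=5, Z_3=10]  = 35
Z_6 = -2·Z_5 + 4  [with Z_5=35]  = -66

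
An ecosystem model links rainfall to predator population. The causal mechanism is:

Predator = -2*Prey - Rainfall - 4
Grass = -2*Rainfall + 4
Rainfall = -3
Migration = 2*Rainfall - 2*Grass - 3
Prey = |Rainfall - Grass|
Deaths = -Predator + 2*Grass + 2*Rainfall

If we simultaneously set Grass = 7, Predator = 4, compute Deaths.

Setting Grass = 7, Predator = 4 by intervention discards those variables' equations.
Deaths = -Predator + 2*Grass + 2*Rainfall  [with Predator=4, Grass=7, Rainfall=-3]  = 4

4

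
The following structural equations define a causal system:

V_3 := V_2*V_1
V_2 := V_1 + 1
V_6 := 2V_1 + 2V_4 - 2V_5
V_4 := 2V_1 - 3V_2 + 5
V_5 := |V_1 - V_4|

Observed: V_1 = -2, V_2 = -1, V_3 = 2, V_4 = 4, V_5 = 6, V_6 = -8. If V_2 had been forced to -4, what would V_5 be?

15

do(V_2=-4) replaces the equation V_2 := V_1 + 1 with the constant V_2 = -4.
V_4 = 2V_1 - 3V_2 + 5  [with V_1=-2, V_2=-4]  = 13
V_5 = |V_1 - V_4|  [with V_1=-2, V_4=13]  = 15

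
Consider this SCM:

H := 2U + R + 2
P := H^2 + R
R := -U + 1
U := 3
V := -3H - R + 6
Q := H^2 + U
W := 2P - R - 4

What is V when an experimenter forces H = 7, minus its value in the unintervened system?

The intervention breaks the incoming arrows to H: H := 2U + R + 2 no longer applies, and H = 7.
R = -U + 1  [with U=3]  = -2
V = -3H - R + 6  [with H=7, R=-2]  = -13
Without intervention: R = -U + 1  [with U=3]  = -2; H = 2U + R + 2  [with U=3, R=-2]  = 6; V = -3H - R + 6  [with H=6, R=-2]  = -10.
Change = -13 − (-10) = -3.

-3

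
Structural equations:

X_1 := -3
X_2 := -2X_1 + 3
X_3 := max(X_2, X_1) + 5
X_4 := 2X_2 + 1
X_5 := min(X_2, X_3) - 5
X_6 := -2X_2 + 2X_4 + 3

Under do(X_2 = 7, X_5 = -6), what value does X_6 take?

Setting X_2 = 7, X_5 = -6 by intervention discards those variables' equations.
X_4 = 2X_2 + 1  [with X_2=7]  = 15
X_6 = -2X_2 + 2X_4 + 3  [with X_2=7, X_4=15]  = 19

19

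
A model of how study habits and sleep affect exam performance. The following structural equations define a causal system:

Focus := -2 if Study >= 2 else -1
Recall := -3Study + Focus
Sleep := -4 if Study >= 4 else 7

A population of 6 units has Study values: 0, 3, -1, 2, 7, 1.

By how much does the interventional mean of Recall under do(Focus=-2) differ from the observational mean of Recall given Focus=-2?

6

Under do(Focus=-2), Focus's equation is replaced by Focus=-2 for every unit. Per-unit Recall: -2, -11, 1, -8, -23, -5. Mean = -8.
E[Recall|Focus=-2] averages over only the 3 units with Focus=-2 (Study = 3, 2, 7): Recall = -11, -8, -23, mean -14.
Difference = -8 − (-14) = 6.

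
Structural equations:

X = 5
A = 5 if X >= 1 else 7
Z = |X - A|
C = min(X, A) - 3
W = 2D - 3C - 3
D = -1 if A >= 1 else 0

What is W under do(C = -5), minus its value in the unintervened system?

21

The intervention breaks the incoming arrows to C: C = min(X, A) - 3 no longer applies, and C = -5.
A = 5 if X >= 1 else 7  [with X=5]  = 5
D = -1 if A >= 1 else 0  [with A=5]  = -1
W = 2D - 3C - 3  [with D=-1, C=-5]  = 10
Without intervention: A = 5 if X >= 1 else 7  [with X=5]  = 5; C = min(X, A) - 3  [with X=5, A=5]  = 2; D = -1 if A >= 1 else 0  [with A=5]  = -1; W = 2D - 3C - 3  [with D=-1, C=2]  = -11.
Change = 10 − (-11) = 21.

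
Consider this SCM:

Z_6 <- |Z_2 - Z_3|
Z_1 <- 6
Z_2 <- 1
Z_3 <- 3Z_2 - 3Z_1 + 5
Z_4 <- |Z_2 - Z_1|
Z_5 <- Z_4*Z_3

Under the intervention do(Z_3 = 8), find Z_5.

do(Z_3=8) replaces the equation Z_3 <- 3Z_2 - 3Z_1 + 5 with the constant Z_3 = 8.
Z_4 = |Z_2 - Z_1|  [with Z_2=1, Z_1=6]  = 5
Z_5 = Z_4*Z_3  [with Z_4=5, Z_3=8]  = 40

40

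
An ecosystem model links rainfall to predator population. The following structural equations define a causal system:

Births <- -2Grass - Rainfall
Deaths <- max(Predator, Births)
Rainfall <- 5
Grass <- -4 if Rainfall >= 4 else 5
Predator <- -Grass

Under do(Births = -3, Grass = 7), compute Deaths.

-3

The joint intervention fixes Births = -3, Grass = 7, removing each variable's own equation.
Predator = -Grass  [with Grass=7]  = -7
Deaths = max(Predator, Births)  [with Predator=-7, Births=-3]  = -3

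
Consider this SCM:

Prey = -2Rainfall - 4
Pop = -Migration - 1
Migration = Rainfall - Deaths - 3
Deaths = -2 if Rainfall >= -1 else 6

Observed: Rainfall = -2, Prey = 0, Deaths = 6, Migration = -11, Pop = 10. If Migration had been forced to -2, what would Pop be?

1

Intervening sets Migration = -2 and removes its equation (Migration = Rainfall - Deaths - 3).
Pop = -Migration - 1  [with Migration=-2]  = 1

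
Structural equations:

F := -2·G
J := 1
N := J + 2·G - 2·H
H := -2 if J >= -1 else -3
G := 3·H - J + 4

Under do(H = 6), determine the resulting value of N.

31

Under do(H=6), the mechanism H := -2 if J >= -1 else -3 is discarded; H is fixed at 6.
G = 3·H - J + 4  [with H=6, J=1]  = 21
N = J + 2·G - 2·H  [with J=1, G=21, H=6]  = 31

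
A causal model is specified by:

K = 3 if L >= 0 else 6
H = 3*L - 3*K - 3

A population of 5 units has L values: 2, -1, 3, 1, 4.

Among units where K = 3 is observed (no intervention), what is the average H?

-4.5

Conditioning on K=3 selects the 4 unit(s) with L ∈ {2, 3, 1, 4}. Their H values: -6, -3, -9, 0. Mean = -4.5.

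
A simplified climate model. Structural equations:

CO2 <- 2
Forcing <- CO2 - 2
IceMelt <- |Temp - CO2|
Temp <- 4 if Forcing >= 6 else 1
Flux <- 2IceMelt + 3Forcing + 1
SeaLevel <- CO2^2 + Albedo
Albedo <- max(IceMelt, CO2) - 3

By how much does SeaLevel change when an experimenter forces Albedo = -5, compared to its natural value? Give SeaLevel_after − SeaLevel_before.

The intervention breaks the incoming arrows to Albedo: Albedo <- max(IceMelt, CO2) - 3 no longer applies, and Albedo = -5.
SeaLevel = CO2^2 + Albedo  [with CO2=2, Albedo=-5]  = -1
Without intervention: Forcing = CO2 - 2  [with CO2=2]  = 0; Temp = 4 if Forcing >= 6 else 1  [with Forcing=0]  = 1; IceMelt = |Temp - CO2|  [with Temp=1, CO2=2]  = 1; Albedo = max(IceMelt, CO2) - 3  [with IceMelt=1, CO2=2]  = -1; SeaLevel = CO2^2 + Albedo  [with CO2=2, Albedo=-1]  = 3.
Change = -1 − 3 = -4.

-4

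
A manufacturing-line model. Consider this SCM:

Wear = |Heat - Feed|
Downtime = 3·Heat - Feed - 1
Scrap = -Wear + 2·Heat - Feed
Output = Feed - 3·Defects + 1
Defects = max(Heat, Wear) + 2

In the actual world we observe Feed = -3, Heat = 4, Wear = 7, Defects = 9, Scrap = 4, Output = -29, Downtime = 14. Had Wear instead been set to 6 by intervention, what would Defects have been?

8

The intervention breaks the incoming arrows to Wear: Wear = |Heat - Feed| no longer applies, and Wear = 6.
Defects = max(Heat, Wear) + 2  [with Heat=4, Wear=6]  = 8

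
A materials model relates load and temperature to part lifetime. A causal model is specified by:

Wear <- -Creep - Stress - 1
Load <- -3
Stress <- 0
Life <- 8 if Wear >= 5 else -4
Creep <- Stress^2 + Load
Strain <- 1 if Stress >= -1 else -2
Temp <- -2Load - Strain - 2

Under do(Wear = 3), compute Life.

-4

Intervening sets Wear = 3 and removes its equation (Wear <- -Creep - Stress - 1).
Life = 8 if Wear >= 5 else -4  [with Wear=3]  = -4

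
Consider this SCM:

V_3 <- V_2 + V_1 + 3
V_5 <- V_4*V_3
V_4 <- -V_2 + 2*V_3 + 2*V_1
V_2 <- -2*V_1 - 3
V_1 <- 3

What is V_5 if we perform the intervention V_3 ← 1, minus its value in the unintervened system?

do(V_3=1) replaces the equation V_3 <- V_2 + V_1 + 3 with the constant V_3 = 1.
V_2 = -2*V_1 - 3  [with V_1=3]  = -9
V_4 = -V_2 + 2*V_3 + 2*V_1  [with V_2=-9, V_3=1, V_1=3]  = 17
V_5 = V_4*V_3  [with V_4=17, V_3=1]  = 17
Without intervention: V_2 = -2*V_1 - 3  [with V_1=3]  = -9; V_3 = V_2 + V_1 + 3  [with V_2=-9, V_1=3]  = -3; V_4 = -V_2 + 2*V_3 + 2*V_1  [with V_2=-9, V_3=-3, V_1=3]  = 9; V_5 = V_4*V_3  [with V_4=9, V_3=-3]  = -27.
Change = 17 − (-27) = 44.

44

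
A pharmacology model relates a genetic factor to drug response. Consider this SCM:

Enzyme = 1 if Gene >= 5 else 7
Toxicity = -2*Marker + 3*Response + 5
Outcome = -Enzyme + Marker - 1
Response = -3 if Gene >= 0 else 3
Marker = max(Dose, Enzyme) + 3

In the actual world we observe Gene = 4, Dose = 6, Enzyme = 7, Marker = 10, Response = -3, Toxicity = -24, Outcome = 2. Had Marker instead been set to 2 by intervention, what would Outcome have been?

The intervention breaks the incoming arrows to Marker: Marker = max(Dose, Enzyme) + 3 no longer applies, and Marker = 2.
Enzyme = 1 if Gene >= 5 else 7  [with Gene=4]  = 7
Outcome = -Enzyme + Marker - 1  [with Enzyme=7, Marker=2]  = -6

-6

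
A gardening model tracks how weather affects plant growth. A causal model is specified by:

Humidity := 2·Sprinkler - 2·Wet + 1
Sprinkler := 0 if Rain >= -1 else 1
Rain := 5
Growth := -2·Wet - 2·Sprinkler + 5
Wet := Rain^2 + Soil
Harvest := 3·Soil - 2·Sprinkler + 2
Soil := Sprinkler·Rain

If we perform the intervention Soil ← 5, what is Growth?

-55

do(Soil=5) replaces the equation Soil := Sprinkler·Rain with the constant Soil = 5.
Sprinkler = 0 if Rain >= -1 else 1  [with Rain=5]  = 0
Wet = Rain^2 + Soil  [with Rain=5, Soil=5]  = 30
Growth = -2·Wet - 2·Sprinkler + 5  [with Wet=30, Sprinkler=0]  = -55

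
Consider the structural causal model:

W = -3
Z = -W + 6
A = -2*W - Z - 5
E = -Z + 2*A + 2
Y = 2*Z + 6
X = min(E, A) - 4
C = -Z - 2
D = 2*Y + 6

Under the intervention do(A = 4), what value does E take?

The intervention breaks the incoming arrows to A: A = -2*W - Z - 5 no longer applies, and A = 4.
Z = -W + 6  [with W=-3]  = 9
E = -Z + 2*A + 2  [with Z=9, A=4]  = 1

1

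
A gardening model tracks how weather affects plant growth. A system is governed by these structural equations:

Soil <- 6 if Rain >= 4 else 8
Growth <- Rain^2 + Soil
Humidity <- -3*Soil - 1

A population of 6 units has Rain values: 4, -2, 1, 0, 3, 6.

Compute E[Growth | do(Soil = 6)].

Under do(Soil=6), Soil's equation is replaced by Soil=6 for every unit. Per-unit Growth: 22, 10, 7, 6, 15, 42. Mean = 17.

17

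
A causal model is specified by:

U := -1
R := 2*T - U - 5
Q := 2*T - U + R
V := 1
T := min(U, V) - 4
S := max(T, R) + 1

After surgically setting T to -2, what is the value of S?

The intervention breaks the incoming arrows to T: T := min(U, V) - 4 no longer applies, and T = -2.
R = 2*T - U - 5  [with T=-2, U=-1]  = -8
S = max(T, R) + 1  [with T=-2, R=-8]  = -1

-1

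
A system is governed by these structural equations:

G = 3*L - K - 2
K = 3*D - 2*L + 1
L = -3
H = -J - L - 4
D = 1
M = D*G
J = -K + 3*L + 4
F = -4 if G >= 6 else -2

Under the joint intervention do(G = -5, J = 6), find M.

-5

Setting G = -5, J = 6 by intervention discards those variables' equations.
M = D*G  [with D=1, G=-5]  = -5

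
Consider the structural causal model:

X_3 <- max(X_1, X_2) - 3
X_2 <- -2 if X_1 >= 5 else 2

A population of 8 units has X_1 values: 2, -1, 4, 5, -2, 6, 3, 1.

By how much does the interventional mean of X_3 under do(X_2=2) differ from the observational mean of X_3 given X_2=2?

The intervention sets X_2=2 in all 8 units regardless of X_1. Recomputing X_3 per unit gives -1, -1, 1, 2, -1, 3, 0, -1; average 0.25.
Conditioning on X_2=2 selects the 6 unit(s) with X_1 ∈ {2, -1, 4, -2, 3, 1}. Their X_3 values: -1, -1, 1, -1, 0, -1. Mean = -0.5.
Difference = 0.25 − (-0.5) = 0.75.

0.75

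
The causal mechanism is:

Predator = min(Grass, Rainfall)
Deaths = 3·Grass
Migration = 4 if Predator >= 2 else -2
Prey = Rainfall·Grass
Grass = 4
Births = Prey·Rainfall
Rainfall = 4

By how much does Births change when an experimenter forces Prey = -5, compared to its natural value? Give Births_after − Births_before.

do(Prey=-5) replaces the equation Prey = Rainfall·Grass with the constant Prey = -5.
Births = Prey·Rainfall  [with Prey=-5, Rainfall=4]  = -20
Without intervention: Prey = Rainfall·Grass  [with Rainfall=4, Grass=4]  = 16; Births = Prey·Rainfall  [with Prey=16, Rainfall=4]  = 64.
Change = -20 − 64 = -84.

-84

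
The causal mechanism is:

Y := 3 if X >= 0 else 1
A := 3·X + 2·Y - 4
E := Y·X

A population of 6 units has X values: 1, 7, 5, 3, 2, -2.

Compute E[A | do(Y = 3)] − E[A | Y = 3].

-2.8

do(Y=3) breaks Y's dependence on X. With Y=3 fixed, A across the units is 5, 23, 17, 11, 8, -4, mean 10.
Conditioning on Y=3 selects the 5 unit(s) with X ∈ {1, 7, 5, 3, 2}. Their A values: 5, 23, 17, 11, 8. Mean = 12.8.
Difference = 10 − 12.8 = -2.8.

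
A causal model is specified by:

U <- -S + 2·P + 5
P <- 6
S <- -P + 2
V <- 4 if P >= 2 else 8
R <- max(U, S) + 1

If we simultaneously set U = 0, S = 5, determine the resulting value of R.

6

Setting U = 0, S = 5 by intervention discards those variables' equations.
R = max(U, S) + 1  [with U=0, S=5]  = 6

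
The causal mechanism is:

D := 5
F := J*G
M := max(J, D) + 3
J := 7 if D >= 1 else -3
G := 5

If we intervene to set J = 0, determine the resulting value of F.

0

The intervention breaks the incoming arrows to J: J := 7 if D >= 1 else -3 no longer applies, and J = 0.
F = J*G  [with J=0, G=5]  = 0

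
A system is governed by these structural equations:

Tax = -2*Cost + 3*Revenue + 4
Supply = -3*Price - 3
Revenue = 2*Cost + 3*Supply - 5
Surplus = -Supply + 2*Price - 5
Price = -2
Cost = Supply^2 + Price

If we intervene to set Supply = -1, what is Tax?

do(Supply=-1) replaces the equation Supply = -3*Price - 3 with the constant Supply = -1.
Cost = Supply^2 + Price  [with Supply=-1, Price=-2]  = -1
Revenue = 2*Cost + 3*Supply - 5  [with Cost=-1, Supply=-1]  = -10
Tax = -2*Cost + 3*Revenue + 4  [with Cost=-1, Revenue=-10]  = -24

-24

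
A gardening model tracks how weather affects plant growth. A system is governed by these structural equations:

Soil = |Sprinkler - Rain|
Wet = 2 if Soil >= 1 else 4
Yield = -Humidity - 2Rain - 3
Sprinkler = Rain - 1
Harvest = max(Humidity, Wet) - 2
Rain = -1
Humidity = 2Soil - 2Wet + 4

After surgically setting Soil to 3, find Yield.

-7

The intervention breaks the incoming arrows to Soil: Soil = |Sprinkler - Rain| no longer applies, and Soil = 3.
Wet = 2 if Soil >= 1 else 4  [with Soil=3]  = 2
Humidity = 2Soil - 2Wet + 4  [with Soil=3, Wet=2]  = 6
Yield = -Humidity - 2Rain - 3  [with Humidity=6, Rain=-1]  = -7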